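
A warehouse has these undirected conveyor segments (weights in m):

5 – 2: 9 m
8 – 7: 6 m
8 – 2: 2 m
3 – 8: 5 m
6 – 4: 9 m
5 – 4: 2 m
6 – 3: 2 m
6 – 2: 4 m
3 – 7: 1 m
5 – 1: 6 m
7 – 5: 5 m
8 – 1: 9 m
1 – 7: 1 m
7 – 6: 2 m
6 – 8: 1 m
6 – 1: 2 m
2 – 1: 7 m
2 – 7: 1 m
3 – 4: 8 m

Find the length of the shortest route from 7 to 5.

5 m

Running Dijkstra from 7:
7: 0
1: 1  (via 7)
2: 1  (via 7)
3: 1  (via 7)
6: 2  (via 7)
8: 3  (via 2)
5: 5  (via 7)
Shortest route: 7–5 = 5 m.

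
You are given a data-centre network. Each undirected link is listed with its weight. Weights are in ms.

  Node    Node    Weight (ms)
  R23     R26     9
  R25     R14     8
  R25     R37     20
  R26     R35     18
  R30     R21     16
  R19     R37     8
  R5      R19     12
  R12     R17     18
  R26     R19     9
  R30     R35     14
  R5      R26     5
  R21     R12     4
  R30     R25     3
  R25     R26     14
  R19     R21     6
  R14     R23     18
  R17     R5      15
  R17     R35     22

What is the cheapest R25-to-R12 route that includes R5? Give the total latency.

41 ms

Best R25 to R5: R25–R26–R5 costing 19
Shortest R5→R12: R5–R19–R21–R12 = 22
Total via R5: 19 + 22 = 41 ms.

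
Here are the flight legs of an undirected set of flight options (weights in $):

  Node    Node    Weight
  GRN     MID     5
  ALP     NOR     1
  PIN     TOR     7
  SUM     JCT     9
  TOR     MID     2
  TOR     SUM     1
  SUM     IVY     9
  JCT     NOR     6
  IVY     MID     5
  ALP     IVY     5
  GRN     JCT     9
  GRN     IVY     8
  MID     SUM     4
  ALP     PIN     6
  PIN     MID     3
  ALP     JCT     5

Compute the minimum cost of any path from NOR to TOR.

Running Dijkstra from NOR:
NOR: 0
ALP: 1  (via NOR)
IVY: 6  (via ALP)
JCT: 6  (via NOR)
PIN: 7  (via ALP)
MID: 10  (via PIN)
TOR: 12  (via MID)
Shortest route: NOR → ALP → PIN → MID → TOR = $12.

$12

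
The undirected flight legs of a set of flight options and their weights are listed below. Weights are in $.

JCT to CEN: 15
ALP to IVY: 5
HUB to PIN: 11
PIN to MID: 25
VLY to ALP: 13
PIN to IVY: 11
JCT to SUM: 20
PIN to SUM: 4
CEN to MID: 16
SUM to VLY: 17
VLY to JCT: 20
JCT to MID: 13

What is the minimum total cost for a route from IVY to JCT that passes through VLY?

$38

Best IVY to VLY: IVY–ALP–VLY costing 18
Best VLY to JCT: VLY–JCT costing 20
Total via VLY: 18 + 20 = $38.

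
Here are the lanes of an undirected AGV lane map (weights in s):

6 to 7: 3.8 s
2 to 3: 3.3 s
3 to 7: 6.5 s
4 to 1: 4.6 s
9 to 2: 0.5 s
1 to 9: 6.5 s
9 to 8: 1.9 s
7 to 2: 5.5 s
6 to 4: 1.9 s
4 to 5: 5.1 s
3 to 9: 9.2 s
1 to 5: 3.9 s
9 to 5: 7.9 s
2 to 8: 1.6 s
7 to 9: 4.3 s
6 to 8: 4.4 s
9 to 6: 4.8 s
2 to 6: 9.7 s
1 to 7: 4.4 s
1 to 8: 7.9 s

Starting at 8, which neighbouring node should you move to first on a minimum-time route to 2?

Candidate routes:
8 - 2: 1.6 = 1.6
8 - 9 - 2: 1.9+0.5 = 2.4
Cheapest is 8 - 2 at 1.6 s.
So from 8 the first move is to 2.

2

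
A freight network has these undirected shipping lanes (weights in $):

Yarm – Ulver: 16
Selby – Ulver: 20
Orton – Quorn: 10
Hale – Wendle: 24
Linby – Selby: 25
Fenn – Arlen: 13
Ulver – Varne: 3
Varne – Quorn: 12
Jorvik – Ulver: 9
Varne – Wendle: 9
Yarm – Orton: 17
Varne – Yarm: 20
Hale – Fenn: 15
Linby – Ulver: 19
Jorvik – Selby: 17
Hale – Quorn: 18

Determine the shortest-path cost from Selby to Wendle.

Compare a few routes:
Selby - Ulver - Yarm - Varne - Wendle: 20+16+20+9 = 65
Selby - Linby - Ulver - Varne - Wendle: 25+19+3+9 = 56
Selby - Ulver - Varne - Wendle: 20+3+9 = 32
Selby - Jorvik - Ulver - Varne - Wendle: 17+9+3+9 = 38
The minimum is $32 via Selby - Ulver - Varne - Wendle.

$32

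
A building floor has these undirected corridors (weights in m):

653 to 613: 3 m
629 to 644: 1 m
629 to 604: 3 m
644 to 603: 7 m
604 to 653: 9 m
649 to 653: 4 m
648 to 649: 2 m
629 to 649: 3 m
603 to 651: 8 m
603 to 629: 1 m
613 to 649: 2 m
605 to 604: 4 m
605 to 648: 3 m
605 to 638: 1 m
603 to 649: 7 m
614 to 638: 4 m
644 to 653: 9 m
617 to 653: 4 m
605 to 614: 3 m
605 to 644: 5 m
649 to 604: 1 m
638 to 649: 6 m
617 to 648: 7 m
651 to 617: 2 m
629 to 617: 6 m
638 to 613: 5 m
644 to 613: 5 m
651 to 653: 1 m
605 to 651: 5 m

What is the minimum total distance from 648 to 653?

Running Dijkstra from 648:
648: 0
649: 2  (via 648)
604: 3  (via 649)
605: 3  (via 648)
638: 4  (via 605)
613: 4  (via 649)
629: 5  (via 649)
614: 6  (via 605)
653: 6  (via 649)
Shortest route: 648 → 649 → 653 = 6 m.

6 m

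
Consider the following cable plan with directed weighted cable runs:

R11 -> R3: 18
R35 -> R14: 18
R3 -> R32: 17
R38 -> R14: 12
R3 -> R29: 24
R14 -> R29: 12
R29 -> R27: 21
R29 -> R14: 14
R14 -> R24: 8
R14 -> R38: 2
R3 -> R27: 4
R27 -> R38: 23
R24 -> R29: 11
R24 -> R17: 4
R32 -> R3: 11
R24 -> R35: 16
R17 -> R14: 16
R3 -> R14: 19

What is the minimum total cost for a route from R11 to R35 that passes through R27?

Shortest R11→R27: R11 → R3 → R27 = 22
Shortest R27→R35: R27 → R38 → R14 → R24 → R35 = 59
Total via R27: 22 + 59 = 81.

81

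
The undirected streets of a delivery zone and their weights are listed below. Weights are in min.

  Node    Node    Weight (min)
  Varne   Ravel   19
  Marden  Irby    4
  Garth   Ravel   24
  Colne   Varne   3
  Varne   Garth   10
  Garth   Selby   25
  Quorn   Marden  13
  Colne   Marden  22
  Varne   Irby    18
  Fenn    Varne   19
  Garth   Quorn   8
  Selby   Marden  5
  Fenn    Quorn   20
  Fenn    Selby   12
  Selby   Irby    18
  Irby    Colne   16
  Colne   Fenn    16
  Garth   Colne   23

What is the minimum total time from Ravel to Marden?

41 min

Running Dijkstra from Ravel:
Ravel: 0
Varne: 19  (via Ravel)
Colne: 22  (via Varne)
Garth: 24  (via Ravel)
Quorn: 32  (via Garth)
Irby: 37  (via Varne)
Fenn: 38  (via Varne)
Marden: 41  (via Irby)
Shortest route: Ravel–Varne–Irby–Marden = 41 min.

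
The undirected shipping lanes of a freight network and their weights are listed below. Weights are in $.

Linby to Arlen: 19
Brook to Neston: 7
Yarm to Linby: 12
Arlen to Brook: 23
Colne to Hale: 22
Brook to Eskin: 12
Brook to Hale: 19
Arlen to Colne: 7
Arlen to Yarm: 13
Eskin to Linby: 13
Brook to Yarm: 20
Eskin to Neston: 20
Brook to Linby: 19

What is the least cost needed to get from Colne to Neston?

Enumerating some paths:
Colne - Arlen - Linby - Brook - Neston: 7+19+19+7 = 52
Colne - Hale - Brook - Neston: 22+19+7 = 48
Colne - Arlen - Yarm - Brook - Neston: 7+13+20+7 = 47
Colne - Arlen - Brook - Neston: 7+23+7 = 37
Cheapest is Colne - Arlen - Brook - Neston at $37.

$37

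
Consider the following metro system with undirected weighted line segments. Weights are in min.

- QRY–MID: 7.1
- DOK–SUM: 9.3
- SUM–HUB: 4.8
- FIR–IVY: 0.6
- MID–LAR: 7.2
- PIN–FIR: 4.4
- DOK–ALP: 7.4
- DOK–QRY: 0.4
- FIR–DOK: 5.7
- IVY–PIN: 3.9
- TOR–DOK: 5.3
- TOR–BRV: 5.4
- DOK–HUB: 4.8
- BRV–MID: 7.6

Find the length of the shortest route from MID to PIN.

17.6 min

Shortest distances from MID:
MID: 0
QRY: 7.1  (via MID)
LAR: 7.2  (via MID)
DOK: 7.5  (via QRY)
BRV: 7.6  (via MID)
HUB: 12.3  (via DOK)
TOR: 12.8  (via DOK)
FIR: 13.2  (via DOK)
IVY: 13.8  (via FIR)
ALP: 14.9  (via DOK)
SUM: 16.8  (via DOK)
PIN: 17.6  (via FIR)
Shortest route: MID–QRY–DOK–FIR–PIN = 17.6 min.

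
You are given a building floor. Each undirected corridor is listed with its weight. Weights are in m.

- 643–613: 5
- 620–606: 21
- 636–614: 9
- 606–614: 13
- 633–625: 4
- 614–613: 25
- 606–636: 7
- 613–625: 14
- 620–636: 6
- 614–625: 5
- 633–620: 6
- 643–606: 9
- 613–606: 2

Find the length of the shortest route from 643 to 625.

19 m

Running Dijkstra from 643:
643: 0
613: 5  (via 643)
606: 7  (via 613)
636: 14  (via 606)
625: 19  (via 613)
Shortest route: 643 → 613 → 625 = 19 m.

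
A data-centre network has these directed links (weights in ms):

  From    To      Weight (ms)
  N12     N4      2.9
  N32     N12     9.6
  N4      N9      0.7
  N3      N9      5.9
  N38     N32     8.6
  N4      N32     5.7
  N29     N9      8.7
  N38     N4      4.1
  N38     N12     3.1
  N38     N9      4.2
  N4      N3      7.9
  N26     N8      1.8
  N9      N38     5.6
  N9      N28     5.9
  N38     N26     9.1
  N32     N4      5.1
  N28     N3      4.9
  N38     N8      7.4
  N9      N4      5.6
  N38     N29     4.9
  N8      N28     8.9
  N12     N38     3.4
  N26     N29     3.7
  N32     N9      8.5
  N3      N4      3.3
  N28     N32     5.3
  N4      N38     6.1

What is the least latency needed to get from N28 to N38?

14.3 ms

Shortest distances from N28:
N28: 0
N3: 4.9  (via N28)
N32: 5.3  (via N28)
N4: 8.2  (via N3)
N9: 8.9  (via N4)
N38: 14.3  (via N4)
Shortest route: N28 → N3 → N4 → N38 = 14.3 ms.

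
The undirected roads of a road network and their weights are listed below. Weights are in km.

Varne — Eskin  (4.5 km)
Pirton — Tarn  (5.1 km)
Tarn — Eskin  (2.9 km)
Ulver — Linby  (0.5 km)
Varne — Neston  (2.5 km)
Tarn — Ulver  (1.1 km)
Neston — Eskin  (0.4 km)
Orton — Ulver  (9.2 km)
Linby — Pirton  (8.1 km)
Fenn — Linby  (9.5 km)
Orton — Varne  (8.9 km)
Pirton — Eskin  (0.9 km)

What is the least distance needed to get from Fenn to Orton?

19.2 km

Settle nodes by increasing distance from Fenn:
Fenn: 0
Linby: 9.5  (via Fenn)
Ulver: 10  (via Linby)
Tarn: 11.1  (via Ulver)
Eskin: 14  (via Tarn)
Neston: 14.4  (via Eskin)
Pirton: 14.9  (via Eskin)
Varne: 16.9  (via Neston)
Orton: 19.2  (via Ulver)
Shortest route: Fenn–Linby–Ulver–Orton = 19.2 km.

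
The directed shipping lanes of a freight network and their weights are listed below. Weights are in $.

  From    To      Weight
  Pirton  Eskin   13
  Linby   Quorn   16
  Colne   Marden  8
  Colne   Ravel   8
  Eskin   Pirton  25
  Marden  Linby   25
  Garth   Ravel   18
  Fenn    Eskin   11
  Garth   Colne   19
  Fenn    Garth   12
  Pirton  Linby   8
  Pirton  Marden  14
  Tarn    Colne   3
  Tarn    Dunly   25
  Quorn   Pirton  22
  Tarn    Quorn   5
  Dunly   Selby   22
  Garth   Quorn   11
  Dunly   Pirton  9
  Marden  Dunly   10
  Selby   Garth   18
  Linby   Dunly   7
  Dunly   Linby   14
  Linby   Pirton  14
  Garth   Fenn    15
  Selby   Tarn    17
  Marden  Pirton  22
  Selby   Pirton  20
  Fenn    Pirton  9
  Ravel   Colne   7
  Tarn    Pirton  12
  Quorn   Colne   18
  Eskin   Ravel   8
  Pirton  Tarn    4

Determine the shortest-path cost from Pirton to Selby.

$37

Shortest distances from Pirton:
Pirton: 0
Tarn: 4  (via Pirton)
Colne: 7  (via Tarn)
Linby: 8  (via Pirton)
Quorn: 9  (via Tarn)
Eskin: 13  (via Pirton)
Marden: 14  (via Pirton)
Dunly: 15  (via Linby)
Ravel: 15  (via Colne)
Selby: 37  (via Dunly)
Shortest route: Pirton–Linby–Dunly–Selby = $37.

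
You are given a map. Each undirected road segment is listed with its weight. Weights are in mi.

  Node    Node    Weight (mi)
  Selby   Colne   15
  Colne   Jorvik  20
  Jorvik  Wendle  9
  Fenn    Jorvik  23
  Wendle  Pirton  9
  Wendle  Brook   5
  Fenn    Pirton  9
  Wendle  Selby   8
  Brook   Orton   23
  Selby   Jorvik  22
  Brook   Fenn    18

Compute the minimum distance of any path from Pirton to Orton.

37 mi

Running Dijkstra from Pirton:
Pirton: 0
Wendle: 9  (via Pirton)
Fenn: 9  (via Pirton)
Brook: 14  (via Wendle)
Selby: 17  (via Wendle)
Jorvik: 18  (via Wendle)
Colne: 32  (via Selby)
Orton: 37  (via Brook)
Shortest route: Pirton–Wendle–Brook–Orton = 37 mi.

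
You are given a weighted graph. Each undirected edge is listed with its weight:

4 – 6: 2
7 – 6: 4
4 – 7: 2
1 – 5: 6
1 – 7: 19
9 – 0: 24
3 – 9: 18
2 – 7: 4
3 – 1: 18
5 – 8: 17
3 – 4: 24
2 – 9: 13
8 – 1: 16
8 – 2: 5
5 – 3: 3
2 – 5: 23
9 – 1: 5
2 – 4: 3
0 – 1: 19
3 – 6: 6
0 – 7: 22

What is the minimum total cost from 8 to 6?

Candidate routes:
8 - 2 - 7 - 4 - 6: 5+4+2+2 = 13
8 - 2 - 4 - 6: 5+3+2 = 10
The minimum is 10 via 8 - 2 - 4 - 6.

10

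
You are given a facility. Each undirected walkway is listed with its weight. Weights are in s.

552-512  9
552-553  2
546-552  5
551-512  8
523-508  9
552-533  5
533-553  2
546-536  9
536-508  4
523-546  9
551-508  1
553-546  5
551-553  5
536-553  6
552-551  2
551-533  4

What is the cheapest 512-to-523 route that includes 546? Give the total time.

23 s

Best 512 to 546: 512 → 552 → 546 costing 14
Best 546 to 523: 546 → 523 costing 9
Total via 546: 14 + 9 = 23 s.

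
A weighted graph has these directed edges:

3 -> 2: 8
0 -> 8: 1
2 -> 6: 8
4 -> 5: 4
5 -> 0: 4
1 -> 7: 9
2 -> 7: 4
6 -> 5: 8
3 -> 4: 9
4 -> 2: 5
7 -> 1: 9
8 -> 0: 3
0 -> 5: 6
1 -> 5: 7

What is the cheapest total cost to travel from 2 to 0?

20

Settle nodes by increasing distance from 2:
2: 0
7: 4  (via 2)
6: 8  (via 2)
1: 13  (via 7)
5: 16  (via 6)
0: 20  (via 5)
Shortest route: 2–6–5–0 = 20.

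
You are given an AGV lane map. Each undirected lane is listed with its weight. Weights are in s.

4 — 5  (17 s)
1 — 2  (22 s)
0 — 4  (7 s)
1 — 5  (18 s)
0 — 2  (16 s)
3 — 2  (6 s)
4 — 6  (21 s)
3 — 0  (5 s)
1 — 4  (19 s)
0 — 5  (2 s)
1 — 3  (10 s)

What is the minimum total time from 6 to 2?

Shortest distances from 6:
6: 0
4: 21  (via 6)
0: 28  (via 4)
5: 30  (via 0)
3: 33  (via 0)
2: 39  (via 3)
Shortest route: 6 → 4 → 0 → 3 → 2 = 39 s.

39 s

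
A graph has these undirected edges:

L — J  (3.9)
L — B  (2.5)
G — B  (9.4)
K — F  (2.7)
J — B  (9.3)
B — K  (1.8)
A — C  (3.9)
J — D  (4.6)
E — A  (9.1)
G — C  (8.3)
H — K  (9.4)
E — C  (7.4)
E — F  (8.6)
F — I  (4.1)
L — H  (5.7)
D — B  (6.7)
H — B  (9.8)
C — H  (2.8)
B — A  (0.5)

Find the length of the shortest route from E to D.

16.3

Settle nodes by increasing distance from E:
E: 0
C: 7.4  (via E)
F: 8.6  (via E)
A: 9.1  (via E)
B: 9.6  (via A)
H: 10.2  (via C)
K: 11.3  (via F)
L: 12.1  (via B)
I: 12.7  (via F)
G: 15.7  (via C)
J: 16  (via L)
D: 16.3  (via B)
Shortest route: E–A–B–D = 16.3.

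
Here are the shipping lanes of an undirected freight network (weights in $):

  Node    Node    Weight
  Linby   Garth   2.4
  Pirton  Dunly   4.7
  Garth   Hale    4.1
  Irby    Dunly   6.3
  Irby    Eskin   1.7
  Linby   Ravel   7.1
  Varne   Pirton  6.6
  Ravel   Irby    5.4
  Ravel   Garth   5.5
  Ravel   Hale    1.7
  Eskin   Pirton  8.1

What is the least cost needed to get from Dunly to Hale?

$13.4

Enumerating some paths:
Dunly - Irby - Ravel - Hale: 6.3+5.4+1.7 = 13.4
Dunly - Irby - Ravel - Garth - Hale: 6.3+5.4+5.5+4.1 = 21.3
The minimum is $13.4 via Dunly - Irby - Ravel - Hale.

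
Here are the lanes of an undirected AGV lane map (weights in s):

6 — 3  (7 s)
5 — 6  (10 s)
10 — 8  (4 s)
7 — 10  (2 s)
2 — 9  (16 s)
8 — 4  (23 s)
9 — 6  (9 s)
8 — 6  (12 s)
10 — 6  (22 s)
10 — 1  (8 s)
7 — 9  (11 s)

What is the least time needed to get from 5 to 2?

Running Dijkstra from 5:
5: 0
6: 10  (via 5)
3: 17  (via 6)
9: 19  (via 6)
8: 22  (via 6)
10: 26  (via 8)
7: 28  (via 10)
1: 34  (via 10)
2: 35  (via 9)
Shortest route: 5–6–9–2 = 35 s.

35 s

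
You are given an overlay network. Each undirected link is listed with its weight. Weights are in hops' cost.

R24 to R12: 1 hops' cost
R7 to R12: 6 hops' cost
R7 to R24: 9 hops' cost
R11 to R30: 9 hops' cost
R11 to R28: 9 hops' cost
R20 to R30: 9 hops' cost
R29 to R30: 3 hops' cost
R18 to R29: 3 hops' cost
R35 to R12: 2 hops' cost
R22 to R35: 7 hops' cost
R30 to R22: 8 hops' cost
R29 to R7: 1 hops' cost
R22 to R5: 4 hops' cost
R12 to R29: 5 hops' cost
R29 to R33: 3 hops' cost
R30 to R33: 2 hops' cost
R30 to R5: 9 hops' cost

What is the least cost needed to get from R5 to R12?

Compare a few routes:
R5–R30–R33–R29–R12: 9+2+3+5 = 19
R5–R30–R29–R12: 9+3+5 = 17
R5–R22–R35–R12: 4+7+2 = 13
R5–R30–R29–R7–R12: 9+3+1+6 = 19
Cheapest is R5–R22–R35–R12 at 13 hops' cost.

13 hops' cost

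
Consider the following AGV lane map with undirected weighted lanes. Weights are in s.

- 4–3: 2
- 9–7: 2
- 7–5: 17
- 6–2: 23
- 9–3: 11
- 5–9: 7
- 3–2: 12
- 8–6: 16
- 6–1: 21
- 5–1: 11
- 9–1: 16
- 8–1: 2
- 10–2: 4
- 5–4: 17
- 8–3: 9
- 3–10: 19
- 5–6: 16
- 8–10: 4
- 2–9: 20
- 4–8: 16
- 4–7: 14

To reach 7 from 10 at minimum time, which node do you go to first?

Candidate routes:
10–8–1–9–7: 4+2+16+2 = 24
10–2–9–7: 4+20+2 = 26
10–8–1–5–9–7: 4+2+11+7+2 = 26
The minimum is 24 s via 10–8–1–9–7.
So from 10 the first move is to 8.

8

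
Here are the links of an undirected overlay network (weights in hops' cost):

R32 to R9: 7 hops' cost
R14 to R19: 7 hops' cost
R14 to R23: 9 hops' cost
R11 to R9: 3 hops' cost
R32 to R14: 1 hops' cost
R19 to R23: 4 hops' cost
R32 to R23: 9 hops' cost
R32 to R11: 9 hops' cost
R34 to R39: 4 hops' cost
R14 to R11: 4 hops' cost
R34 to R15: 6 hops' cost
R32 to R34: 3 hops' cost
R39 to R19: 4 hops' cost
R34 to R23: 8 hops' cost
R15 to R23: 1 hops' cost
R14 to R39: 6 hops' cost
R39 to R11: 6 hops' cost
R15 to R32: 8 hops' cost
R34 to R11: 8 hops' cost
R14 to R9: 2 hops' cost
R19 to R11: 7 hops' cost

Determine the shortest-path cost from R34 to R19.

8 hops' cost

Enumerating some paths:
R34 - R39 - R19: 4+4 = 8
R34 - R15 - R23 - R19: 6+1+4 = 11
Cheapest is R34 - R39 - R19 at 8 hops' cost.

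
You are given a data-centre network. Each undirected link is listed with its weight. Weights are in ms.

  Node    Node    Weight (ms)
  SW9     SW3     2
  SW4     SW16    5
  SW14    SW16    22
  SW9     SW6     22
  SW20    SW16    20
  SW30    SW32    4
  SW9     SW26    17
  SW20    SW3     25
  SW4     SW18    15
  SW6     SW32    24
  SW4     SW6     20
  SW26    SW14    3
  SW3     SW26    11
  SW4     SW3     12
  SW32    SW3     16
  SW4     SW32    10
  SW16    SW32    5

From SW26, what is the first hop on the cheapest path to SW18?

Candidate routes:
SW26 - SW9 - SW3 - SW4 - SW18: 17+2+12+15 = 46
SW26 - SW3 - SW4 - SW18: 11+12+15 = 38
SW26 - SW14 - SW16 - SW4 - SW18: 3+22+5+15 = 45
Cheapest is SW26 - SW3 - SW4 - SW18 at 38 ms.
So from SW26 the first move is to SW3.

SW3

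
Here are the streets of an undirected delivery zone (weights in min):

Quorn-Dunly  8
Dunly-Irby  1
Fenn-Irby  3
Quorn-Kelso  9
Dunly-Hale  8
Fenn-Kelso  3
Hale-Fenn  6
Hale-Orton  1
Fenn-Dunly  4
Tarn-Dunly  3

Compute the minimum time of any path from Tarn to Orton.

12 min

Candidate routes:
Tarn–Dunly–Irby–Fenn–Hale–Orton: 3+1+3+6+1 = 14
Tarn–Dunly–Fenn–Hale–Orton: 3+4+6+1 = 14
Tarn–Dunly–Quorn–Kelso–Fenn–Hale–Orton: 3+8+9+3+6+1 = 30
Tarn–Dunly–Hale–Orton: 3+8+1 = 12
Cheapest is Tarn–Dunly–Hale–Orton at 12 min.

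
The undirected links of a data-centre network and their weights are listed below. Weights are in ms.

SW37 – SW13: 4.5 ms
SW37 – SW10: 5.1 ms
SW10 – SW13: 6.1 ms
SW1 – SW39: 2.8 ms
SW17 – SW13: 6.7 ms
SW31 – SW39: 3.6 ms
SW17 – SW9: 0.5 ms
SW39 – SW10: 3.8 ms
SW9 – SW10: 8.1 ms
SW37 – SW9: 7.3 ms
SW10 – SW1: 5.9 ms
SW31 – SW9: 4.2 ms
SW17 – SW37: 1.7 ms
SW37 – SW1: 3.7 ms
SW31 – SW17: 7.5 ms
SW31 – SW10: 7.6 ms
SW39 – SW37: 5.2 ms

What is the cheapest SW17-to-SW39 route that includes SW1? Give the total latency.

Best SW17 to SW1: SW17–SW37–SW1 costing 5.4
Best SW1 to SW39: SW1–SW39 costing 2.8
Total via SW1: 5.4 + 2.8 = 8.2 ms.

8.2 ms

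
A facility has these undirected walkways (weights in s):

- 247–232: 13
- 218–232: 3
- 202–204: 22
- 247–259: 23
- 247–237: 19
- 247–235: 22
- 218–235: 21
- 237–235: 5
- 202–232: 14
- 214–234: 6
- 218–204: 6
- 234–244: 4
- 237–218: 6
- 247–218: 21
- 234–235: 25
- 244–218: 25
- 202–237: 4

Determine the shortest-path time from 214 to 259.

74 s

Running Dijkstra from 214:
214: 0
234: 6  (via 214)
244: 10  (via 234)
235: 31  (via 234)
218: 35  (via 244)
237: 36  (via 235)
232: 38  (via 218)
202: 40  (via 237)
204: 41  (via 218)
247: 51  (via 232)
259: 74  (via 247)
Shortest route: 214 → 234 → 244 → 218 → 232 → 247 → 259 = 74 s.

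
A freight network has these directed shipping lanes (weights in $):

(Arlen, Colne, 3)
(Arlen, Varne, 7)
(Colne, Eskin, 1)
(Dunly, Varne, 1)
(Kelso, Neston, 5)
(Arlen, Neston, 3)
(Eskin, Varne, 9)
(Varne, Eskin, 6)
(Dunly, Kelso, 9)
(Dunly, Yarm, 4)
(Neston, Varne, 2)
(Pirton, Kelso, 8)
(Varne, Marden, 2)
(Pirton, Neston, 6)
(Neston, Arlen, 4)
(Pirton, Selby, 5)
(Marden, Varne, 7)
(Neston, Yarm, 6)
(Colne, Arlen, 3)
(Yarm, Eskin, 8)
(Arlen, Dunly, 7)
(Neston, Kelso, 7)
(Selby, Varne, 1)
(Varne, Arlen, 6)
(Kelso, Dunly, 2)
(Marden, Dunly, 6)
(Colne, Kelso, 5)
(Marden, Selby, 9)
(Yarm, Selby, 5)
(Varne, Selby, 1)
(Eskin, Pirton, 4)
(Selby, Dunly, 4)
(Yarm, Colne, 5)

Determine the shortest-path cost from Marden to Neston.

Running Dijkstra from Marden:
Marden: 0
Dunly: 6  (via Marden)
Varne: 7  (via Marden)
Selby: 8  (via Varne)
Yarm: 10  (via Dunly)
Arlen: 13  (via Varne)
Eskin: 13  (via Varne)
Colne: 15  (via Yarm)
Kelso: 15  (via Dunly)
Neston: 16  (via Arlen)
Shortest route: Marden–Varne–Arlen–Neston = $16.

$16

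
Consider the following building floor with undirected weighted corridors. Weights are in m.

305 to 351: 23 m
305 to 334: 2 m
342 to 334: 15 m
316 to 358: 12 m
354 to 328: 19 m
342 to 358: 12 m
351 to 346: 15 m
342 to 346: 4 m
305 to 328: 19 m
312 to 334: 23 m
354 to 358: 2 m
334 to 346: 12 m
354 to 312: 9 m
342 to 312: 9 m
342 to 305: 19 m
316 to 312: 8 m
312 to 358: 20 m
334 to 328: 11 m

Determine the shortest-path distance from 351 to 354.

Settle nodes by increasing distance from 351:
351: 0
346: 15  (via 351)
342: 19  (via 346)
305: 23  (via 351)
334: 25  (via 305)
312: 28  (via 342)
358: 31  (via 342)
354: 33  (via 358)
Shortest route: 351 → 346 → 342 → 358 → 354 = 33 m.

33 m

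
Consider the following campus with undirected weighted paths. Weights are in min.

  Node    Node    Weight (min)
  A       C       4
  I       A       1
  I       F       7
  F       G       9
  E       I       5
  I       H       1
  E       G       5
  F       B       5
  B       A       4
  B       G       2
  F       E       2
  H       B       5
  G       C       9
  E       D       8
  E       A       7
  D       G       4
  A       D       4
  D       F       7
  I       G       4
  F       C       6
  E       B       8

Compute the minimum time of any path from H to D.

Candidate routes:
H - I - A - B - G - D: 1+1+4+2+4 = 12
H - B - G - D: 5+2+4 = 11
H - I - A - D: 1+1+4 = 6
H - I - G - D: 1+4+4 = 9
Cheapest is H - I - A - D at 6 min.

6 min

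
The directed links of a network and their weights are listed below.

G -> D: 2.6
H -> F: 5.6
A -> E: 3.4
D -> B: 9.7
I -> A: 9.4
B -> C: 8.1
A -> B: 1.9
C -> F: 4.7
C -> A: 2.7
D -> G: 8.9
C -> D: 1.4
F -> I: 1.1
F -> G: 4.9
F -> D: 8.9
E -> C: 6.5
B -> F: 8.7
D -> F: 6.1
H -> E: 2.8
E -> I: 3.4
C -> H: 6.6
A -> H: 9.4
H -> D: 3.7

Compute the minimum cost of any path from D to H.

Compare a few routes:
D - F - I - A - H: 6.1+1.1+9.4+9.4 = 26
D - B - C - H: 9.7+8.1+6.6 = 24.4
Cheapest is D - B - C - H at 24.4.

24.4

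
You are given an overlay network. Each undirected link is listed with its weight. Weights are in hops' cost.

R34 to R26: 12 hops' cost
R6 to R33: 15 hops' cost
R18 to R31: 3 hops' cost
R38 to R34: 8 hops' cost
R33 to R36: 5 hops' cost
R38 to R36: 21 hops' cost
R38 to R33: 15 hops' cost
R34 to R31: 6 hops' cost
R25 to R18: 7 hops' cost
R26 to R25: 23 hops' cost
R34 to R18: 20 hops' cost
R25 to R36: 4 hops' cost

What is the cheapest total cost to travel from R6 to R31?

Shortest distances from R6:
R6: 0
R33: 15  (via R6)
R36: 20  (via R33)
R25: 24  (via R36)
R38: 30  (via R33)
R18: 31  (via R25)
R31: 34  (via R18)
Shortest route: R6 → R33 → R36 → R25 → R18 → R31 = 34 hops' cost.

34 hops' cost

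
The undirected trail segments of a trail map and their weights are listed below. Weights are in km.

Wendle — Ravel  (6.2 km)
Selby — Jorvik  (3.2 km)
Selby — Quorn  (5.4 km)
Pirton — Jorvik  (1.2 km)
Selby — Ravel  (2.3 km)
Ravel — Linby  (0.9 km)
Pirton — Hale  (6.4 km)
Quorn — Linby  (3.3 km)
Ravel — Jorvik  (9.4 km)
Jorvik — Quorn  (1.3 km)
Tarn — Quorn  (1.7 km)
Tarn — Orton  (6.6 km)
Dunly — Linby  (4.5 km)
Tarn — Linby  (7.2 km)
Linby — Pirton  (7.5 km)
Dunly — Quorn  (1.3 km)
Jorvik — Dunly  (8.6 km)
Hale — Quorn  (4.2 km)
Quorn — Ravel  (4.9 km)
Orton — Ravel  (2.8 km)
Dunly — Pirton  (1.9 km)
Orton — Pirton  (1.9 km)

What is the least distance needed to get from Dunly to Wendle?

Settle nodes by increasing distance from Dunly:
Dunly: 0
Quorn: 1.3  (via Dunly)
Pirton: 1.9  (via Dunly)
Jorvik: 2.6  (via Quorn)
Tarn: 3  (via Quorn)
Orton: 3.8  (via Pirton)
Linby: 4.5  (via Dunly)
Ravel: 5.4  (via Linby)
Hale: 5.5  (via Quorn)
Selby: 5.8  (via Jorvik)
Wendle: 11.6  (via Ravel)
Shortest route: Dunly–Linby–Ravel–Wendle = 11.6 km.

11.6 km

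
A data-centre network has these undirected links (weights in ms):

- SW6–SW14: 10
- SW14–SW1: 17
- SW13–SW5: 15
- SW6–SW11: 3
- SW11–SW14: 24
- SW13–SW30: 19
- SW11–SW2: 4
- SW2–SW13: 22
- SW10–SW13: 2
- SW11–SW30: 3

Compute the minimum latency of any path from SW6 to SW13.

25 ms

Running Dijkstra from SW6:
SW6: 0
SW11: 3  (via SW6)
SW30: 6  (via SW11)
SW2: 7  (via SW11)
SW14: 10  (via SW6)
SW13: 25  (via SW30)
Shortest route: SW6–SW11–SW30–SW13 = 25 ms.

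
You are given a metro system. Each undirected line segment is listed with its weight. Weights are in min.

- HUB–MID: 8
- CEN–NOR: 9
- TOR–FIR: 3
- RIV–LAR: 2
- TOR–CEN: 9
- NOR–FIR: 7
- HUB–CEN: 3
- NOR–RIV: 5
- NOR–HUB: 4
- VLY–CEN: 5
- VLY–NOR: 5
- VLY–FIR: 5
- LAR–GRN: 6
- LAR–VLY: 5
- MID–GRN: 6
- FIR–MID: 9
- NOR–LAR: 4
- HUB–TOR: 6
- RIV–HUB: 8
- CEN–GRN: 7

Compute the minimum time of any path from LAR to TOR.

13 min

Candidate routes:
LAR - NOR - FIR - TOR: 4+7+3 = 14
LAR - VLY - FIR - TOR: 5+5+3 = 13
LAR - NOR - HUB - TOR: 4+4+6 = 14
The minimum is 13 min via LAR - VLY - FIR - TOR.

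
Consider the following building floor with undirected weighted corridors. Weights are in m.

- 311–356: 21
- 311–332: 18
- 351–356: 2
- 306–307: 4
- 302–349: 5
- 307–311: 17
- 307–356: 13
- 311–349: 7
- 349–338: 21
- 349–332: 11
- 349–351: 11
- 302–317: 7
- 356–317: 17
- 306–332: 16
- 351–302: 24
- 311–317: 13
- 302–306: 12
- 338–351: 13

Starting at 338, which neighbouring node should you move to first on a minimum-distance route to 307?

Compare a few routes:
338–351–349–302–306–307: 13+11+5+12+4 = 45
338–351–356–307: 13+2+13 = 28
338–349–302–306–307: 21+5+12+4 = 42
Cheapest is 338–351–356–307 at 28 m.
So from 338 the first move is to 351.

351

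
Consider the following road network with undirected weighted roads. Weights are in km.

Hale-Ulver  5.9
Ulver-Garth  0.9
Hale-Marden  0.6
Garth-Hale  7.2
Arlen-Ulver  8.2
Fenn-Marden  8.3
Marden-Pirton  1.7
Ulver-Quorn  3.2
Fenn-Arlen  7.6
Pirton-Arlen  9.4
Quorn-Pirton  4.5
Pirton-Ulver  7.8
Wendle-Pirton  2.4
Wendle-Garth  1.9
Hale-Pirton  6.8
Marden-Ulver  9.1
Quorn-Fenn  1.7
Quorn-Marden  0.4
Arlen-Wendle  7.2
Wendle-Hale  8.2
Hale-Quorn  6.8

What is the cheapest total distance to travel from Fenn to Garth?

5.8 km

Running Dijkstra from Fenn:
Fenn: 0
Quorn: 1.7  (via Fenn)
Marden: 2.1  (via Quorn)
Hale: 2.7  (via Marden)
Pirton: 3.8  (via Marden)
Ulver: 4.9  (via Quorn)
Garth: 5.8  (via Ulver)
Shortest route: Fenn–Quorn–Ulver–Garth = 5.8 km.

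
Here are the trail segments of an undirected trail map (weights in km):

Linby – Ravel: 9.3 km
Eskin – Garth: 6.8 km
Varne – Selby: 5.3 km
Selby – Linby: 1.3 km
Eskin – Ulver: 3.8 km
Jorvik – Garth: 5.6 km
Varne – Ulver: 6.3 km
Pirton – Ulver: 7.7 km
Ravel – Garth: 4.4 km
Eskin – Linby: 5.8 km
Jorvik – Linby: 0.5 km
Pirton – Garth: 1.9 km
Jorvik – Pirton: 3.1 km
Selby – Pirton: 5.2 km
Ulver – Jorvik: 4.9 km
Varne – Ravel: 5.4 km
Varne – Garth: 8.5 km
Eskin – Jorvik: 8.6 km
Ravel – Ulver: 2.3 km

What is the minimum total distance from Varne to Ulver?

Compare a few routes:
Varne–Ulver: 6.3 = 6.3
Varne–Ravel–Ulver: 5.4+2.3 = 7.7
Varne–Selby–Linby–Jorvik–Ulver: 5.3+1.3+0.5+4.9 = 12
The minimum is 6.3 km via Varne–Ulver.

6.3 km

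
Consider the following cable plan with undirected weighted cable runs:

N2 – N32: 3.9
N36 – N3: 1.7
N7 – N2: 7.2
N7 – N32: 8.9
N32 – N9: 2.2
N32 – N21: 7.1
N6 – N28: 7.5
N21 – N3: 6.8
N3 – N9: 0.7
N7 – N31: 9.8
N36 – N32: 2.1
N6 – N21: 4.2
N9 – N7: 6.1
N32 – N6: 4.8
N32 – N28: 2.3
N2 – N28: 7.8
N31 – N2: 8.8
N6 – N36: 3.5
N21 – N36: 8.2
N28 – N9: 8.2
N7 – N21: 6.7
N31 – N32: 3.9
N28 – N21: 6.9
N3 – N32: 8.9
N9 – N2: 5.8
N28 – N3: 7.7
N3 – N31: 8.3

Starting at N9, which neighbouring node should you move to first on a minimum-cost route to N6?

N3

Enumerating some paths:
N9–N32–N36–N6: 2.2+2.1+3.5 = 7.8
N9–N3–N36–N6: 0.7+1.7+3.5 = 5.9
N9–N32–N6: 2.2+4.8 = 7
The minimum is 5.9 via N9–N3–N36–N6.
So from N9 the first move is to N3.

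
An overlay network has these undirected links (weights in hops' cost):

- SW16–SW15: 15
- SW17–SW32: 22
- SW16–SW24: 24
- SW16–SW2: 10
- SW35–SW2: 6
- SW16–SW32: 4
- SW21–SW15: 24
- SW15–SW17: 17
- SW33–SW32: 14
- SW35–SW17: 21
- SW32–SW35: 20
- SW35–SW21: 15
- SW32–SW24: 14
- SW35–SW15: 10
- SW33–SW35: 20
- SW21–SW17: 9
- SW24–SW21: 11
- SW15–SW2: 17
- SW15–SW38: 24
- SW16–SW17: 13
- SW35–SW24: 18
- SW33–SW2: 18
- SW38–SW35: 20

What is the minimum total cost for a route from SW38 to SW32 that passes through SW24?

Shortest SW38→SW24: SW38 → SW35 → SW24 = 38
Best SW24 to SW32: SW24 → SW32 costing 14
Total via SW24: 38 + 14 = 52 hops' cost.

52 hops' cost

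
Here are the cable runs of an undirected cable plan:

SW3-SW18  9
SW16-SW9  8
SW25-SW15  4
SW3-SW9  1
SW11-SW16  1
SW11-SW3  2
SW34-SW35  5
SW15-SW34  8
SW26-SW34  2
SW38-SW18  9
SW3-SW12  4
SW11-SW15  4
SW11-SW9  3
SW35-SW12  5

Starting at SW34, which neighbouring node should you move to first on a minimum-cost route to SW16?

SW15

Enumerating some paths:
SW34 - SW15 - SW11 - SW16: 8+4+1 = 13
SW34 - SW35 - SW12 - SW3 - SW11 - SW16: 5+5+4+2+1 = 17
SW34 - SW35 - SW12 - SW3 - SW9 - SW11 - SW16: 5+5+4+1+3+1 = 19
Cheapest is SW34 - SW15 - SW11 - SW16 at 13.
So from SW34 the first move is to SW15.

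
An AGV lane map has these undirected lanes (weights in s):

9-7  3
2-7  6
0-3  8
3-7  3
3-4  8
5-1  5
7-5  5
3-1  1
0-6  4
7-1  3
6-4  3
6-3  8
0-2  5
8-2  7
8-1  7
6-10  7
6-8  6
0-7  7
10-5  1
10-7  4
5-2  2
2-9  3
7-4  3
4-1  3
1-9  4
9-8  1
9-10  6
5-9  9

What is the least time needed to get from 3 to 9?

Running Dijkstra from 3:
3: 0
1: 1  (via 3)
7: 3  (via 3)
4: 4  (via 1)
9: 5  (via 1)
Shortest route: 3–1–9 = 5 s.

5 s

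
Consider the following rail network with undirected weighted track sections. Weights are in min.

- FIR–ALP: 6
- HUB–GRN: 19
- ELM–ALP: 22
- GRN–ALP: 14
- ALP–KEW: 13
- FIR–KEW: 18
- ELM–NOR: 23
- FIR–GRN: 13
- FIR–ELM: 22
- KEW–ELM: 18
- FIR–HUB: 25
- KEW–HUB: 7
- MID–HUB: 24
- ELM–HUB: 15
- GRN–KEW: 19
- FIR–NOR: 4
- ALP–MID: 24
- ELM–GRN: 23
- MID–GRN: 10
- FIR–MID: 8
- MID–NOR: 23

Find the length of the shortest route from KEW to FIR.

18 min

Settle nodes by increasing distance from KEW:
KEW: 0
HUB: 7  (via KEW)
ALP: 13  (via KEW)
FIR: 18  (via KEW)
Shortest route: KEW → FIR = 18 min.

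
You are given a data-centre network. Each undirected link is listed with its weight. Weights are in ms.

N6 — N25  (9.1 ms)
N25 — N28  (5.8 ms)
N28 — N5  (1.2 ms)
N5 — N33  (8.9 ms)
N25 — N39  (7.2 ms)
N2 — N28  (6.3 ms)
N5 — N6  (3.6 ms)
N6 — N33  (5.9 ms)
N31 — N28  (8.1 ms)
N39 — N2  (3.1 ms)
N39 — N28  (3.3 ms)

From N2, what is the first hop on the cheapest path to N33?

N28

Enumerating some paths:
N2–N39–N28–N5–N33: 3.1+3.3+1.2+8.9 = 16.5
N2–N28–N5–N33: 6.3+1.2+8.9 = 16.4
Cheapest is N2–N28–N5–N33 at 16.4 ms.
So from N2 the first move is to N28.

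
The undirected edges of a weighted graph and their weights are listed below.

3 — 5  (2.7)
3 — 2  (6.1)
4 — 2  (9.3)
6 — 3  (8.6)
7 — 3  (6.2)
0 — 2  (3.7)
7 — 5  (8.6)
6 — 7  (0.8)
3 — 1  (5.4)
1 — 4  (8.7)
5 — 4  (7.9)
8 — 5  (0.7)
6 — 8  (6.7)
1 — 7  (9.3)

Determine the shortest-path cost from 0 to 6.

16.8

Compare a few routes:
0 - 2 - 3 - 6: 3.7+6.1+8.6 = 18.4
0 - 2 - 3 - 7 - 6: 3.7+6.1+6.2+0.8 = 16.8
0 - 2 - 3 - 5 - 8 - 6: 3.7+6.1+2.7+0.7+6.7 = 19.9
0 - 2 - 3 - 5 - 7 - 6: 3.7+6.1+2.7+8.6+0.8 = 21.9
The minimum is 16.8 via 0 - 2 - 3 - 7 - 6.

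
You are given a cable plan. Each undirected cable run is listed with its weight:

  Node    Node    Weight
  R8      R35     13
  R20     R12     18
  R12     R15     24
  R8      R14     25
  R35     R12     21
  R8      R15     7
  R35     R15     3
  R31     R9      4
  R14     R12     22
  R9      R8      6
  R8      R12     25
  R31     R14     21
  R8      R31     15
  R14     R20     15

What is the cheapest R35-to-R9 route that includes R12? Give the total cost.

Best R35 to R12: R35–R12 costing 21
Best R12 to R9: R12–R8–R9 costing 31
Total via R12: 21 + 31 = 52.

52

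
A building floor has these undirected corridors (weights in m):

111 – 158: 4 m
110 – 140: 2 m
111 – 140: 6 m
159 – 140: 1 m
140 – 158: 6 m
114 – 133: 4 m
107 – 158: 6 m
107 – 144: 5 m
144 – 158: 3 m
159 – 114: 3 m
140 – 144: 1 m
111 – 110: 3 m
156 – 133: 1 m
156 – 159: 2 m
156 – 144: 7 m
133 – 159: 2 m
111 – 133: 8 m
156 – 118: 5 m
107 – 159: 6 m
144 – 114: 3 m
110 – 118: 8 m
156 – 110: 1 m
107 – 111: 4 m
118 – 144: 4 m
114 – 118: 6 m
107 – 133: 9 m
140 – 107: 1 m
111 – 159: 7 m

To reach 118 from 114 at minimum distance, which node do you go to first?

118

Enumerating some paths:
114 → 144 → 118: 3+4 = 7
114 → 118: 6 = 6
114 → 159 → 140 → 144 → 118: 3+1+1+4 = 9
Cheapest is 114 → 118 at 6 m.
So from 114 the first move is to 118.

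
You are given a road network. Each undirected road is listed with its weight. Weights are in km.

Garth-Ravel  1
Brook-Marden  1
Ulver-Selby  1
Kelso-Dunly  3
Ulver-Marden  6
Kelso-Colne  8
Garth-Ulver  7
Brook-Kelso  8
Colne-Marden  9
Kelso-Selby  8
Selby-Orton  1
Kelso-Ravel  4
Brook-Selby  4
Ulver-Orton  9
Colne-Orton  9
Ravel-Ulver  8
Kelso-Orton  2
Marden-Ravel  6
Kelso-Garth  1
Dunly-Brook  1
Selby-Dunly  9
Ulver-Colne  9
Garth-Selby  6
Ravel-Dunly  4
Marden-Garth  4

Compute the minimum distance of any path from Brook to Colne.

10 km

Candidate routes:
Brook → Marden → Garth → Kelso → Colne: 1+4+1+8 = 14
Brook → Marden → Colne: 1+9 = 10
Brook → Dunly → Kelso → Colne: 1+3+8 = 12
The minimum is 10 km via Brook → Marden → Colne.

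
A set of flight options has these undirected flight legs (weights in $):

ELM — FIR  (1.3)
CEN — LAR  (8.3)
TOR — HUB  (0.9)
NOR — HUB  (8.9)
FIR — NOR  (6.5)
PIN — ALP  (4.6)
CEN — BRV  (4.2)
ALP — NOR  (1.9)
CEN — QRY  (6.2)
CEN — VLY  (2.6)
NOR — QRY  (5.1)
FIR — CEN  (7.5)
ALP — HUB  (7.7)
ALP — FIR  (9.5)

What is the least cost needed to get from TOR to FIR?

Running Dijkstra from TOR:
TOR: 0
HUB: 0.9  (via TOR)
ALP: 8.6  (via HUB)
NOR: 9.8  (via HUB)
PIN: 13.2  (via ALP)
QRY: 14.9  (via NOR)
FIR: 16.3  (via NOR)
Shortest route: TOR → HUB → NOR → FIR = $16.3.

$16.3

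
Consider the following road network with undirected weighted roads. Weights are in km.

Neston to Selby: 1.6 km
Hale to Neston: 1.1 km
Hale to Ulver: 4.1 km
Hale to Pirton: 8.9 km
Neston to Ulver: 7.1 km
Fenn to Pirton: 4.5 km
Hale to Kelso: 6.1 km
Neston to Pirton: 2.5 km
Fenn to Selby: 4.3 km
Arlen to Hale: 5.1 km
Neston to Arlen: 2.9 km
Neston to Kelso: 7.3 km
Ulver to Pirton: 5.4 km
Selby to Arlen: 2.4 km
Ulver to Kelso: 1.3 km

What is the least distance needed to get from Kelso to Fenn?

Settle nodes by increasing distance from Kelso:
Kelso: 0
Ulver: 1.3  (via Kelso)
Hale: 5.4  (via Ulver)
Neston: 6.5  (via Hale)
Pirton: 6.7  (via Ulver)
Selby: 8.1  (via Neston)
Arlen: 9.4  (via Neston)
Fenn: 11.2  (via Pirton)
Shortest route: Kelso–Ulver–Pirton–Fenn = 11.2 km.

11.2 km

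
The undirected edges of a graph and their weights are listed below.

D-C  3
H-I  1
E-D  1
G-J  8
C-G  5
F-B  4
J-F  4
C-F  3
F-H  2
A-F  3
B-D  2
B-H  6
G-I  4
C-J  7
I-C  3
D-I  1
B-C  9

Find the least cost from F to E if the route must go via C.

7

Best F to C: F → C costing 3
Best C to E: C → D → E costing 4
Total via C: 3 + 4 = 7.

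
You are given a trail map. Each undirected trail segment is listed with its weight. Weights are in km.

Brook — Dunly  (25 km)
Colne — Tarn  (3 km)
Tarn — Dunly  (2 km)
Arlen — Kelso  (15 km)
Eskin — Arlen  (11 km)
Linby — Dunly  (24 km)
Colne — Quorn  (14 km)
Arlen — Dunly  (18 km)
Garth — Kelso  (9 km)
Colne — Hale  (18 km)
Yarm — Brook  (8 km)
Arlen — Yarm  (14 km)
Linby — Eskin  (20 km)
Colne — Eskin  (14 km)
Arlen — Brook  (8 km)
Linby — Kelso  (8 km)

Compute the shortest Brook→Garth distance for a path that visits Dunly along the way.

Best Brook to Dunly: Brook–Dunly costing 25
Shortest Dunly→Garth: Dunly–Linby–Kelso–Garth = 41
Total via Dunly: 25 + 41 = 66 km.

66 km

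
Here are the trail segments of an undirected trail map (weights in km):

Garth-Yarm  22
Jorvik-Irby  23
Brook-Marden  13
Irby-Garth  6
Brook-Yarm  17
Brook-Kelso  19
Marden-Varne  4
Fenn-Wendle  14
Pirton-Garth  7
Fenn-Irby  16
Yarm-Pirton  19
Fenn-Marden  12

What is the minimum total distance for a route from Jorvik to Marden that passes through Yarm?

Shortest Jorvik→Yarm: Jorvik–Irby–Garth–Yarm = 51
Best Yarm to Marden: Yarm–Brook–Marden costing 30
Total via Yarm: 51 + 30 = 81 km.

81 km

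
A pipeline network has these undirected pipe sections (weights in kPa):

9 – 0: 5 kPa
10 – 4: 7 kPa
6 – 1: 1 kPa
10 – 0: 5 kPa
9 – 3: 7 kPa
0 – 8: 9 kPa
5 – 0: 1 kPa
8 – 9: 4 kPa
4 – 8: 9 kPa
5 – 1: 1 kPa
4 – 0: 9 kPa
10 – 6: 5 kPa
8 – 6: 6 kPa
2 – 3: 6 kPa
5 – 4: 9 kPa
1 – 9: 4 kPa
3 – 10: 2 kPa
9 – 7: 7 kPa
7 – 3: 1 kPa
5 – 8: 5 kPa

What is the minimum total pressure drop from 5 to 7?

Enumerating some paths:
5–0–10–3–7: 1+5+2+1 = 9
5–1–6–10–3–7: 1+1+5+2+1 = 10
Cheapest is 5–0–10–3–7 at 9 kPa.

9 kPa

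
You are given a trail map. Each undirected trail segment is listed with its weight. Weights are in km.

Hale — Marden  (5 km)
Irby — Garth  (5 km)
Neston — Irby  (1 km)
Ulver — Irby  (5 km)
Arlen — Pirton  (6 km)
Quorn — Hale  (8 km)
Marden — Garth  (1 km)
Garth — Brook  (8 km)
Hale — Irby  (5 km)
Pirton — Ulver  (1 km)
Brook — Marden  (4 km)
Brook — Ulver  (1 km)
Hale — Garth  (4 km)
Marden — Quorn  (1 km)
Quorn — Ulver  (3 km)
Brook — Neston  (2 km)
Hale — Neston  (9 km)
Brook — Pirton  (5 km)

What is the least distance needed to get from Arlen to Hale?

Candidate routes:
Arlen–Pirton–Ulver–Brook–Neston–Irby–Hale: 6+1+1+2+1+5 = 16
Arlen–Pirton–Ulver–Irby–Hale: 6+1+5+5 = 17
Arlen–Pirton–Ulver–Brook–Marden–Hale: 6+1+1+4+5 = 17
Arlen–Pirton–Ulver–Brook–Marden–Garth–Hale: 6+1+1+4+1+4 = 17
The minimum is 16 km via Arlen–Pirton–Ulver–Brook–Neston–Irby–Hale.

16 km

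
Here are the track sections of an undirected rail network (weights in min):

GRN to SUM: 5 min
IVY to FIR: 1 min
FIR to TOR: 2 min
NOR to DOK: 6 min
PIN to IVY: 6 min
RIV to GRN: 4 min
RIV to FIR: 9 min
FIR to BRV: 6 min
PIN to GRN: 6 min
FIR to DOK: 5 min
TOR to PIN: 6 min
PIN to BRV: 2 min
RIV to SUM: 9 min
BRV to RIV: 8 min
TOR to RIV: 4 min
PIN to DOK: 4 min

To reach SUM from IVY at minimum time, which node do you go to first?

Compare a few routes:
IVY → FIR → TOR → RIV → SUM: 1+2+4+9 = 16
IVY → FIR → RIV → SUM: 1+9+9 = 19
IVY → PIN → GRN → SUM: 6+6+5 = 17
Cheapest is IVY → FIR → TOR → RIV → SUM at 16 min.
So from IVY the first move is to FIR.

FIR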